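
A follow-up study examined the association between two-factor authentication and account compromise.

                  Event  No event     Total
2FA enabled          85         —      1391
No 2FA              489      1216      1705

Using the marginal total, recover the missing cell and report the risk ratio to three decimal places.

The missing cell is in the exposed row: 1391 − 85 = 1306.
So a = 85, b = 1306, c = 489, d = 1216.
RR = [a/(a+b)] / [c/(c+d)] = (85/1391) / (489/1705) = 0.06111/0.28680 = 0.21306

0.213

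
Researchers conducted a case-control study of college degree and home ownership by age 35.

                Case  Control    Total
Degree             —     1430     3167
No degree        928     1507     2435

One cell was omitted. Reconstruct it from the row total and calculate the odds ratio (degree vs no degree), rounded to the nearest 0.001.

1.973

The missing cell is in the exposed row: 3167 − 1430 = 1737.
So a = 1737, b = 1430, c = 928, d = 1507.
OR = (a·d)/(b·c) = (1737 × 1507) / (1430 × 928) = 2617659 / 1327040 = 1.97255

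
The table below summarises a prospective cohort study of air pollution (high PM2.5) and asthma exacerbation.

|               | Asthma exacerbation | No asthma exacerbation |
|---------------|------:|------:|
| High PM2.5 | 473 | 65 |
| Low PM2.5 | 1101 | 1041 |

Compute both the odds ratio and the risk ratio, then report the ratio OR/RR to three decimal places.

4.023

Cells: a = 473, b = 65, c = 1101, d = 1041.
OR = (473·1041)/(65·1101) = 492393/71565 = 6.88036
Risk in exposed = 473/538 = 0.87918; risk in unexposed = 1101/2142 = 0.51401; RR = 1.71045
OR/RR = 6.88036 / 1.71045 = 4.02254
The outcome is not rare, so the OR lies further from 1 than the RR.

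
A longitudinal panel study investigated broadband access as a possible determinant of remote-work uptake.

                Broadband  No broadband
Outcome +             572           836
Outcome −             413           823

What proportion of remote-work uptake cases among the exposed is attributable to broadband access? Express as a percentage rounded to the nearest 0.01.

13.22

Reading the table with exposure as columns: a = 572 (Broadband, case), b = 413 (Broadband, non-case), c = 836 (No broadband, case), d = 823.
Risk in exposed = 572/985 = 0.58071; risk in unexposed = 836/1659 = 0.50392.
RR = 0.58071/0.50392 = 1.15239
AR% = (RR − 1)/RR × 100 = (1.15239 − 1)/1.15239 × 100 = 13.2239%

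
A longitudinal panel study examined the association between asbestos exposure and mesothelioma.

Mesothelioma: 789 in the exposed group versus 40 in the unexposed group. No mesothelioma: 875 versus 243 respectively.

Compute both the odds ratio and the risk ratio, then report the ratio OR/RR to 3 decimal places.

From the description: a = 789, b = 875, c = 40, d = 243.
OR = (789·243)/(875·40) = 191727/35000 = 5.47791
Risk in exposed = 789/1664 = 0.47416; risk in unexposed = 40/283 = 0.14134; RR = 3.35467
OR/RR = 5.47791 / 3.35467 = 1.63292
The outcome is not rare, so the OR lies further from 1 than the RR.

1.633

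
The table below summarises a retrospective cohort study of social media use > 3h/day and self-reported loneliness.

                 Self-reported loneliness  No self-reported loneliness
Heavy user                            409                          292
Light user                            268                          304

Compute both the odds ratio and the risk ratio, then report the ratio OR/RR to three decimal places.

1.276

Cells: a = 409, b = 292, c = 268, d = 304.
OR = (409·304)/(292·268) = 124336/78256 = 1.58884
Risk in exposed = 409/701 = 0.58345; risk in unexposed = 268/572 = 0.46853; RR = 1.24528
OR/RR = 1.58884 / 1.24528 = 1.27589
The outcome is not rare, so the OR lies further from 1 than the RR.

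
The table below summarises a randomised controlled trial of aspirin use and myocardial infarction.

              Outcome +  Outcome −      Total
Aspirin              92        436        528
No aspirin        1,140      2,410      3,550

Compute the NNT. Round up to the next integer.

Risk in treated group = 92/528 = 0.17424; risk in control = 1140/3550 = 0.32113.
Absolute risk reduction = 0.32113 − 0.17424 = 0.14688
NNT = 1 / ARR = 1 / 0.14688 = 6.808 → round up → 7

7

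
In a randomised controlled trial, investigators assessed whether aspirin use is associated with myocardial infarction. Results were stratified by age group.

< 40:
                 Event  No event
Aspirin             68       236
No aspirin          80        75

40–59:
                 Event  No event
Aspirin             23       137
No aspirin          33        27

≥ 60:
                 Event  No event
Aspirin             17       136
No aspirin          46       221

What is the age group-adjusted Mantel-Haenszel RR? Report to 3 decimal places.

RR_MH = Σ(aᵢ·n₀ᵢ/nᵢ) / Σ(cᵢ·n₁ᵢ/nᵢ), with n₁ᵢ = aᵢ+bᵢ (exposed), n₀ᵢ = cᵢ+dᵢ (unexposed), nᵢ = n₁ᵢ+n₀ᵢ.
Stratum 1 (< 40): n₁ = 304, n₀ = 155, n = 459; a·n₀/n = 68·155/459 = 22.9630; c·n₁/n = 80·304/459 = 52.9847
Stratum 2 (40–59): n₁ = 160, n₀ = 60, n = 220; a·n₀/n = 23·60/220 = 6.2727; c·n₁/n = 33·160/220 = 24.0000
Stratum 3 (≥ 60): n₁ = 153, n₀ = 267, n = 420; a·n₀/n = 17·267/420 = 10.8071; c·n₁/n = 46·153/420 = 16.7571
RR_MH = (22.9630 + 6.2727 + 10.8071) / (52.9847 + 24.0000 + 16.7571) = 40.0428 / 93.7419 = 0.42716

0.427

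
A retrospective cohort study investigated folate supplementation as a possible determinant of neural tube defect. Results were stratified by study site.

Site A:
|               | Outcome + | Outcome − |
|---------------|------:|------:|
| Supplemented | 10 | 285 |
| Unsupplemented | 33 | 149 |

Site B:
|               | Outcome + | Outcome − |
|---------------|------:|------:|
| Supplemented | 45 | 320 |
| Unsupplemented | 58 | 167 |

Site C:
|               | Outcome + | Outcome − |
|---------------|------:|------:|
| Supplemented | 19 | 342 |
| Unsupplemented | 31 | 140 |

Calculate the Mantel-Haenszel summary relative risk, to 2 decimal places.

0.35

RR_MH = Σ(aᵢ·n₀ᵢ/nᵢ) / Σ(cᵢ·n₁ᵢ/nᵢ), with n₁ᵢ = aᵢ+bᵢ (exposed), n₀ᵢ = cᵢ+dᵢ (unexposed), nᵢ = n₁ᵢ+n₀ᵢ.
Stratum 1 (Site A): n₁ = 295, n₀ = 182, n = 477; a·n₀/n = 10·182/477 = 3.8155; c·n₁/n = 33·295/477 = 20.4088
Stratum 2 (Site B): n₁ = 365, n₀ = 225, n = 590; a·n₀/n = 45·225/590 = 17.1610; c·n₁/n = 58·365/590 = 35.8814
Stratum 3 (Site C): n₁ = 361, n₀ = 171, n = 532; a·n₀/n = 19·171/532 = 6.1071; c·n₁/n = 31·361/532 = 21.0357
RR_MH = (3.8155 + 17.1610 + 6.1071) / (20.4088 + 35.8814 + 21.0357) = 27.0837 / 77.3259 = 0.35025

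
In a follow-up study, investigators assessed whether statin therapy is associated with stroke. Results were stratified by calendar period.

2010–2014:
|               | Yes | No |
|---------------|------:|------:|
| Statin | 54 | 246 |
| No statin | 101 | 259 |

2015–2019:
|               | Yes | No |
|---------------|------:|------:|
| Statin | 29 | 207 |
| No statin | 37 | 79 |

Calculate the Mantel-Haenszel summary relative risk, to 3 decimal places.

0.552

RR_MH = Σ(aᵢ·n₀ᵢ/nᵢ) / Σ(cᵢ·n₁ᵢ/nᵢ), with n₁ᵢ = aᵢ+bᵢ (exposed), n₀ᵢ = cᵢ+dᵢ (unexposed), nᵢ = n₁ᵢ+n₀ᵢ.
Stratum 1 (2010–2014): n₁ = 300, n₀ = 360, n = 660; a·n₀/n = 54·360/660 = 29.4545; c·n₁/n = 101·300/660 = 45.9091
Stratum 2 (2015–2019): n₁ = 236, n₀ = 116, n = 352; a·n₀/n = 29·116/352 = 9.5568; c·n₁/n = 37·236/352 = 24.8068
RR_MH = (29.4545 + 9.5568) / (45.9091 + 24.8068) = 39.0114 / 70.7159 = 0.55166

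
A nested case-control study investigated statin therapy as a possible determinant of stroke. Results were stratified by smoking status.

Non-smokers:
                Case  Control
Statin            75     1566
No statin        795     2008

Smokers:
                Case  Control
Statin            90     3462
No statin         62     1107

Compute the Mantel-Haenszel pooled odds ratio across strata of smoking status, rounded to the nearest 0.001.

0.169

OR_MH = Σ(aᵢdᵢ/nᵢ) / Σ(bᵢcᵢ/nᵢ), where nᵢ is the stratum total.
Stratum 1 (Non-smokers): n = 4444; a·d/n = 75·2008/4444 = 33.8884; b·c/n = 1566·795/4444 = 280.1463
Stratum 2 (Smokers): n = 4721; a·d/n = 90·1107/4721 = 21.1036; b·c/n = 3462·62/4721 = 45.4658
OR_MH = (33.8884 + 21.1036) / (280.1463 + 45.4658) = 54.9920 / 325.6121 = 0.16889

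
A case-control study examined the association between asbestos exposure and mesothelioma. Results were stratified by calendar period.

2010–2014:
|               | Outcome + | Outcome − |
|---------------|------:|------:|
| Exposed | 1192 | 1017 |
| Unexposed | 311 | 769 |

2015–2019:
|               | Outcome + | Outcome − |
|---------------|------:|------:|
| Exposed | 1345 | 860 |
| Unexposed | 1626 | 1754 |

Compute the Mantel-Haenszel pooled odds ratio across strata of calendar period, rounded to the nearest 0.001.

OR_MH = Σ(aᵢdᵢ/nᵢ) / Σ(bᵢcᵢ/nᵢ), where nᵢ is the stratum total.
Stratum 1 (2010–2014): n = 3289; a·d/n = 1192·769/3289 = 278.7011; b·c/n = 1017·311/3289 = 96.1651
Stratum 2 (2015–2019): n = 5585; a·d/n = 1345·1754/5585 = 422.4047; b·c/n = 860·1626/5585 = 250.3778
OR_MH = (278.7011 + 422.4047) / (96.1651 + 250.3778) = 701.1058 / 346.5429 = 2.02314

2.023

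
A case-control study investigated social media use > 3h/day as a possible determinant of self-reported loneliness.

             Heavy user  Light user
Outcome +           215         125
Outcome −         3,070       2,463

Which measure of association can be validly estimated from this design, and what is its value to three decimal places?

1.380

Reading the table with exposure as columns: a = 215 (Heavy user, case), b = 3070 (Heavy user, non-case), c = 125 (Light user, case), d = 2463.
This is a case-control study: participants were sampled on outcome status, so risks in the source population cannot be estimated directly — relative risk is not valid here. The odds ratio is the appropriate measure.
OR = (a·d)/(b·c) = (215 × 2463) / (3070 × 125) = 529545 / 383750 = 1.37992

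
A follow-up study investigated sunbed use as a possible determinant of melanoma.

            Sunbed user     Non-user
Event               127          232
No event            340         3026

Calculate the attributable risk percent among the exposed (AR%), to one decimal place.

Reading the table with exposure as columns: a = 127 (Sunbed user, case), b = 340 (Sunbed user, non-case), c = 232 (Non-user, case), d = 3026.
Risk in exposed = 127/467 = 0.27195; risk in unexposed = 232/3258 = 0.07121.
RR = 0.27195/0.07121 = 3.81900
AR% = (RR − 1)/RR × 100 = (3.81900 − 1)/3.81900 × 100 = 73.8152%

73.8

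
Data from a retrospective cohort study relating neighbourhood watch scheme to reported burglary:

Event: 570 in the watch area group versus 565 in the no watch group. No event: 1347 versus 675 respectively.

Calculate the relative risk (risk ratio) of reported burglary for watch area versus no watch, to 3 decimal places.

0.653

From the description: a = 570, b = 1347, c = 565, d = 675.
Risk in exposed = 570/1917 = 0.29734; risk in unexposed = 565/1240 = 0.45565.
RR = 0.29734 / 0.45565 = 0.65257
The risk is 35% lower among the exposed than among the unexposed.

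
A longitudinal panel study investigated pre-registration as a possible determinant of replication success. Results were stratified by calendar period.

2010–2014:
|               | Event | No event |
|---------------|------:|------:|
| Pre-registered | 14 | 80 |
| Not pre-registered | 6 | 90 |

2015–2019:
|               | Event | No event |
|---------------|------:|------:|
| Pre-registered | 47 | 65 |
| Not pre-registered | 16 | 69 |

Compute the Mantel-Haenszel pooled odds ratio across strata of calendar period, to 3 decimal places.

OR_MH = Σ(aᵢdᵢ/nᵢ) / Σ(bᵢcᵢ/nᵢ), where nᵢ is the stratum total.
Stratum 1 (2010–2014): n = 190; a·d/n = 14·90/190 = 6.6316; b·c/n = 80·6/190 = 2.5263
Stratum 2 (2015–2019): n = 197; a·d/n = 47·69/197 = 16.4619; b·c/n = 65·16/197 = 5.2792
OR_MH = (6.6316 + 16.4619) / (2.5263 + 5.2792) = 23.0935 / 7.8055 = 2.95862

2.959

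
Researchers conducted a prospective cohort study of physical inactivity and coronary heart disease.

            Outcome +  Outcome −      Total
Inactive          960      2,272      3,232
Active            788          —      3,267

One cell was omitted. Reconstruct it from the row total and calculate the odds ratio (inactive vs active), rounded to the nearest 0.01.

1.33

The missing cell is in the unexposed row: 3267 − 788 = 2479.
So a = 960, b = 2272, c = 788, d = 2479.
OR = (a·d)/(b·c) = (960 × 2479) / (2272 × 788) = 2379840 / 1790336 = 1.32927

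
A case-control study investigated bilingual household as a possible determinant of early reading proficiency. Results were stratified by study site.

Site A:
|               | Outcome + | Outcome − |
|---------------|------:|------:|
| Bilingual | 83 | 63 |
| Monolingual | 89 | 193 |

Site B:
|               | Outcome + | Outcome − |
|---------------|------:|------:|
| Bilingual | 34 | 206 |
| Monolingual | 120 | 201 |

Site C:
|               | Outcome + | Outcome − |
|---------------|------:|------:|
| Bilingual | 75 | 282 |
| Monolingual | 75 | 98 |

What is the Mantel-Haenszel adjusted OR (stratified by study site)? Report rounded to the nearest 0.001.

OR_MH = Σ(aᵢdᵢ/nᵢ) / Σ(bᵢcᵢ/nᵢ), where nᵢ is the stratum total.
Stratum 1 (Site A): n = 428; a·d/n = 83·193/428 = 37.4276; b·c/n = 63·89/428 = 13.1005
Stratum 2 (Site B): n = 561; a·d/n = 34·201/561 = 12.1818; b·c/n = 206·120/561 = 44.0642
Stratum 3 (Site C): n = 530; a·d/n = 75·98/530 = 13.8679; b·c/n = 282·75/530 = 39.9057
OR_MH = (37.4276 + 12.1818 + 13.8679) / (13.1005 + 44.0642 + 39.9057) = 63.4773 / 97.0703 = 0.65393

0.654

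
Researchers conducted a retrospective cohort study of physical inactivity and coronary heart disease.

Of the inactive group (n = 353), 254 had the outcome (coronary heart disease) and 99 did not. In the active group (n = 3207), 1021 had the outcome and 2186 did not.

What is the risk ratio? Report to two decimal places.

2.26

From the description: a = 254, b = 99, c = 1021, d = 2186.
Risk in exposed = 254/353 = 0.71955; risk in unexposed = 1021/3207 = 0.31837.
RR = 0.71955 / 0.31837 = 2.26012
The risk among the exposed is 2.26 times that among the unexposed.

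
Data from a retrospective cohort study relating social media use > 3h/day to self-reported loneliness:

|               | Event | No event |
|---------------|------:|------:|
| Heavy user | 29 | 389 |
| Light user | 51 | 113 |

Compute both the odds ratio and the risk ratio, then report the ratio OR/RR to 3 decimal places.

Cells: a = 29, b = 389, c = 51, d = 113.
OR = (29·113)/(389·51) = 3277/19839 = 0.16518
Risk in exposed = 29/418 = 0.06938; risk in unexposed = 51/164 = 0.31098; RR = 0.22310
OR/RR = 0.16518 / 0.22310 = 0.74039
The outcome is not rare, so the OR lies further from 1 than the RR.

0.740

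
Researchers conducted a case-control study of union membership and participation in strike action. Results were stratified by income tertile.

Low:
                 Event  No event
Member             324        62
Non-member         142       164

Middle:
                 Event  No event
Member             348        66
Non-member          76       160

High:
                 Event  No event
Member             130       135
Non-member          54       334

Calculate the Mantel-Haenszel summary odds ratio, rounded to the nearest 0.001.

OR_MH = Σ(aᵢdᵢ/nᵢ) / Σ(bᵢcᵢ/nᵢ), where nᵢ is the stratum total.
Stratum 1 (Low): n = 692; a·d/n = 324·164/692 = 76.7861; b·c/n = 62·142/692 = 12.7225
Stratum 2 (Middle): n = 650; a·d/n = 348·160/650 = 85.6615; b·c/n = 66·76/650 = 7.7169
Stratum 3 (High): n = 653; a·d/n = 130·334/653 = 66.4931; b·c/n = 135·54/653 = 11.1639
OR_MH = (76.7861 + 85.6615 + 66.4931) / (12.7225 + 7.7169 + 11.1639) = 228.9408 / 31.6033 = 7.24420

7.244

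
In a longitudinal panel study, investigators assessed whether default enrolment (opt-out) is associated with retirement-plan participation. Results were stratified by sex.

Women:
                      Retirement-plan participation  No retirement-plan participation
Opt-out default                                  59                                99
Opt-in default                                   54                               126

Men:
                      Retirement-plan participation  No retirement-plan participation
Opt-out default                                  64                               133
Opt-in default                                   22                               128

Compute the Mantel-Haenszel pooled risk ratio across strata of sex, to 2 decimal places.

1.57

RR_MH = Σ(aᵢ·n₀ᵢ/nᵢ) / Σ(cᵢ·n₁ᵢ/nᵢ), with n₁ᵢ = aᵢ+bᵢ (exposed), n₀ᵢ = cᵢ+dᵢ (unexposed), nᵢ = n₁ᵢ+n₀ᵢ.
Stratum 1 (Women): n₁ = 158, n₀ = 180, n = 338; a·n₀/n = 59·180/338 = 31.4201; c·n₁/n = 54·158/338 = 25.2426
Stratum 2 (Men): n₁ = 197, n₀ = 150, n = 347; a·n₀/n = 64·150/347 = 27.6657; c·n₁/n = 22·197/347 = 12.4899
RR_MH = (31.4201 + 27.6657) / (25.2426 + 12.4899) = 59.0858 / 37.7325 = 1.56591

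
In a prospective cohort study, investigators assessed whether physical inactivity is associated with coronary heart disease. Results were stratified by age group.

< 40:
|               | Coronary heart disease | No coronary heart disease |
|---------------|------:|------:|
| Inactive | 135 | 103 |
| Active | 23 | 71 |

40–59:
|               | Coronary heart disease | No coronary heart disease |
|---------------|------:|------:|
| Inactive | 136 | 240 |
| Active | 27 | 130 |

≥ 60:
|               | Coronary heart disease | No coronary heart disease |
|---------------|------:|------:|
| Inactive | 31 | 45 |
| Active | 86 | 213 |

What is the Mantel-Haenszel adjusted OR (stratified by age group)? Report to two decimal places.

2.69

OR_MH = Σ(aᵢdᵢ/nᵢ) / Σ(bᵢcᵢ/nᵢ), where nᵢ is the stratum total.
Stratum 1 (< 40): n = 332; a·d/n = 135·71/332 = 28.8705; b·c/n = 103·23/332 = 7.1355
Stratum 2 (40–59): n = 533; a·d/n = 136·130/533 = 33.1707; b·c/n = 240·27/533 = 12.1576
Stratum 3 (≥ 60): n = 375; a·d/n = 31·213/375 = 17.6080; b·c/n = 45·86/375 = 10.3200
OR_MH = (28.8705 + 33.1707 + 17.6080) / (7.1355 + 12.1576 + 10.3200) = 79.6492 / 29.6131 = 2.68966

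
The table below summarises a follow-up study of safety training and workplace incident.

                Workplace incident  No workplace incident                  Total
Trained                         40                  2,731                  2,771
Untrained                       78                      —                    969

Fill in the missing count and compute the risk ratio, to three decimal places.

The missing cell is in the unexposed row: 969 − 78 = 891.
So a = 40, b = 2731, c = 78, d = 891.
RR = [a/(a+b)] / [c/(c+d)] = (40/2771) / (78/969) = 0.01444/0.08050 = 0.17933

0.179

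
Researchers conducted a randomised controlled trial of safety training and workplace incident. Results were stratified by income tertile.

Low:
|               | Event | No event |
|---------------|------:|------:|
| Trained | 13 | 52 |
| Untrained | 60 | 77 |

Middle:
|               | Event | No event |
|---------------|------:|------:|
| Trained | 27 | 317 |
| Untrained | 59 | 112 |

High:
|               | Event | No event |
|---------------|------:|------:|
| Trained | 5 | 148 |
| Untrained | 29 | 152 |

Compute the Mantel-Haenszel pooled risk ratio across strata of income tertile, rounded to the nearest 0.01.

RR_MH = Σ(aᵢ·n₀ᵢ/nᵢ) / Σ(cᵢ·n₁ᵢ/nᵢ), with n₁ᵢ = aᵢ+bᵢ (exposed), n₀ᵢ = cᵢ+dᵢ (unexposed), nᵢ = n₁ᵢ+n₀ᵢ.
Stratum 1 (Low): n₁ = 65, n₀ = 137, n = 202; a·n₀/n = 13·137/202 = 8.8168; c·n₁/n = 60·65/202 = 19.3069
Stratum 2 (Middle): n₁ = 344, n₀ = 171, n = 515; a·n₀/n = 27·171/515 = 8.9650; c·n₁/n = 59·344/515 = 39.4097
Stratum 3 (High): n₁ = 153, n₀ = 181, n = 334; a·n₀/n = 5·181/334 = 2.7096; c·n₁/n = 29·153/334 = 13.2844
RR_MH = (8.8168 + 8.9650 + 2.7096) / (19.3069 + 39.4097 + 13.2844) = 20.4915 / 72.0011 = 0.28460

0.28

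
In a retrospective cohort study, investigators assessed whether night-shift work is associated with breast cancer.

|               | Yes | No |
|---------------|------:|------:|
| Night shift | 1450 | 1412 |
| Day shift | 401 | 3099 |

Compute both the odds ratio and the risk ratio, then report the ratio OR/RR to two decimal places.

1.79

Cells: a = 1450, b = 1412, c = 401, d = 3099.
OR = (1450·3099)/(1412·401) = 4493550/566212 = 7.93616
Risk in exposed = 1450/2862 = 0.50664; risk in unexposed = 401/3500 = 0.11457; RR = 4.42203
OR/RR = 7.93616 / 4.42203 = 1.79469
The outcome is not rare, so the OR lies further from 1 than the RR.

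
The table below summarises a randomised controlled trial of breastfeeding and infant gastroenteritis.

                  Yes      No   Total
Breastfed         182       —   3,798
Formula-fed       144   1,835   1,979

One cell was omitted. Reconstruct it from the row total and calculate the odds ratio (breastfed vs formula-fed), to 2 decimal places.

The missing cell is in the exposed row: 3798 − 182 = 3616.
So a = 182, b = 3616, c = 144, d = 1835.
OR = (a·d)/(b·c) = (182 × 1835) / (3616 × 144) = 333970 / 520704 = 0.64138

0.64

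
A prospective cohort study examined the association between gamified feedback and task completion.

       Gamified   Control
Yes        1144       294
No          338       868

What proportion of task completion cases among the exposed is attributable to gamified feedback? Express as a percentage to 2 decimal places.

Reading the table with exposure as columns: a = 1144 (Gamified, case), b = 338 (Gamified, non-case), c = 294 (Control, case), d = 868.
Risk in exposed = 1144/1482 = 0.77193; risk in unexposed = 294/1162 = 0.25301.
RR = 0.77193/0.25301 = 3.05096
AR% = (RR − 1)/RR × 100 = (3.05096 − 1)/3.05096 × 100 = 67.2234%

67.22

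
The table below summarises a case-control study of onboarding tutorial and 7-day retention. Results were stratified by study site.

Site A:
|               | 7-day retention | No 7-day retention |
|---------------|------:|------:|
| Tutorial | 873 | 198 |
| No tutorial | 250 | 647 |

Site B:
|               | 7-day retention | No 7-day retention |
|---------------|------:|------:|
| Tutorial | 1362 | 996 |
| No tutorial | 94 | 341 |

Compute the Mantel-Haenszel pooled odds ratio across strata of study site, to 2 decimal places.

7.73

OR_MH = Σ(aᵢdᵢ/nᵢ) / Σ(bᵢcᵢ/nᵢ), where nᵢ is the stratum total.
Stratum 1 (Site A): n = 1968; a·d/n = 873·647/1968 = 287.0076; b·c/n = 198·250/1968 = 25.1524
Stratum 2 (Site B): n = 2793; a·d/n = 1362·341/2793 = 166.2879; b·c/n = 996·94/2793 = 33.5209
OR_MH = (287.0076 + 166.2879) / (25.1524 + 33.5209) = 453.2955 / 58.6734 = 7.72574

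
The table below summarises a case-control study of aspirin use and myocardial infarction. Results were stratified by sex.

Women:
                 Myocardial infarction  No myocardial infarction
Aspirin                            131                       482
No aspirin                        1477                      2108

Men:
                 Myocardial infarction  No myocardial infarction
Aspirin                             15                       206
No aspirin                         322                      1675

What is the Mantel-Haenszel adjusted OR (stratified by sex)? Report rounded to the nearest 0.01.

OR_MH = Σ(aᵢdᵢ/nᵢ) / Σ(bᵢcᵢ/nᵢ), where nᵢ is the stratum total.
Stratum 1 (Women): n = 4198; a·d/n = 131·2108/4198 = 65.7808; b·c/n = 482·1477/4198 = 169.5841
Stratum 2 (Men): n = 2218; a·d/n = 15·1675/2218 = 11.3278; b·c/n = 206·322/2218 = 29.9062
OR_MH = (65.7808 + 11.3278) / (169.5841 + 29.9062) = 77.1086 / 199.4903 = 0.38653

0.39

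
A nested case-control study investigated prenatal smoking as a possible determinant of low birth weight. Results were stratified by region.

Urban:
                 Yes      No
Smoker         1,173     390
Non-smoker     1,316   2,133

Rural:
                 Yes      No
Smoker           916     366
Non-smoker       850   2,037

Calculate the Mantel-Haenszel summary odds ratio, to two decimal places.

OR_MH = Σ(aᵢdᵢ/nᵢ) / Σ(bᵢcᵢ/nᵢ), where nᵢ is the stratum total.
Stratum 1 (Urban): n = 5012; a·d/n = 1173·2133/5012 = 499.2037; b·c/n = 390·1316/5012 = 102.4022
Stratum 2 (Rural): n = 4169; a·d/n = 916·2037/4169 = 447.5634; b·c/n = 366·850/4169 = 74.6222
OR_MH = (499.2037 + 447.5634) / (102.4022 + 74.6222) = 946.7672 / 177.0244 = 5.34823

5.35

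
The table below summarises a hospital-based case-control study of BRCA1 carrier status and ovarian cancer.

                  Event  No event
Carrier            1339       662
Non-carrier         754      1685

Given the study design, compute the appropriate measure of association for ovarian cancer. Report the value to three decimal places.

4.520

Cells: a = 1339, b = 662, c = 754, d = 1685.
This is a hospital-based case-control study: participants were sampled on outcome status, so risks in the source population cannot be estimated directly — relative risk is not valid here. The odds ratio is the appropriate measure.
OR = (a·d)/(b·c) = (1339 × 1685) / (662 × 754) = 2256215 / 499148 = 4.52013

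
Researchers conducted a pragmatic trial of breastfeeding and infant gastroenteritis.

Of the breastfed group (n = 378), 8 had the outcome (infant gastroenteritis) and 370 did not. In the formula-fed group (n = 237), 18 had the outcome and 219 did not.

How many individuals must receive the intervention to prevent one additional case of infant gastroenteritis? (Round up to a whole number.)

Risk in treated group = 8/378 = 0.02116; risk in control = 18/237 = 0.07595.
Absolute risk reduction = 0.07595 − 0.02116 = 0.05479
NNT = 1 / ARR = 1 / 0.05479 = 18.253 → round up → 19

19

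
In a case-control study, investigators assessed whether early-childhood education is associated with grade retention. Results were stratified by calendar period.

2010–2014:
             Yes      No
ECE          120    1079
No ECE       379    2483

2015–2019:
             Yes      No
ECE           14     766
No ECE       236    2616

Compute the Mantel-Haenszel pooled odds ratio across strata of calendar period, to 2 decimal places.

OR_MH = Σ(aᵢdᵢ/nᵢ) / Σ(bᵢcᵢ/nᵢ), where nᵢ is the stratum total.
Stratum 1 (2010–2014): n = 4061; a·d/n = 120·2483/4061 = 73.3711; b·c/n = 1079·379/4061 = 100.6996
Stratum 2 (2015–2019): n = 3632; a·d/n = 14·2616/3632 = 10.0837; b·c/n = 766·236/3632 = 49.7731
OR_MH = (73.3711 + 10.0837) / (100.6996 + 49.7731) = 83.4548 / 150.4727 = 0.55462

0.55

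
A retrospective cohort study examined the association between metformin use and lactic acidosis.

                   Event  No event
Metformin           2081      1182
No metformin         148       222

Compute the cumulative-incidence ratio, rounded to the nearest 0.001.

1.594

Cells: a = 2081, b = 1182, c = 148, d = 222.
Risk in exposed = 2081/3263 = 0.63776; risk in unexposed = 148/370 = 0.40000.
RR = 0.63776 / 0.40000 = 1.59439
The risk among the exposed is 1.59 times that among the unexposed.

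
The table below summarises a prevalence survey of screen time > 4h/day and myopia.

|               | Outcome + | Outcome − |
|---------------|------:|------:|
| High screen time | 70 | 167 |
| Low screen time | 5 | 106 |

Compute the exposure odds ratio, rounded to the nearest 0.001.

8.886

Cells: a = 70, b = 167, c = 5, d = 106.
OR = (a·d)/(b·c) = (70 × 106) / (167 × 5) = 7420 / 835 = 8.88623
The odds of myopia are about 8.89 times as high in the high screen time group.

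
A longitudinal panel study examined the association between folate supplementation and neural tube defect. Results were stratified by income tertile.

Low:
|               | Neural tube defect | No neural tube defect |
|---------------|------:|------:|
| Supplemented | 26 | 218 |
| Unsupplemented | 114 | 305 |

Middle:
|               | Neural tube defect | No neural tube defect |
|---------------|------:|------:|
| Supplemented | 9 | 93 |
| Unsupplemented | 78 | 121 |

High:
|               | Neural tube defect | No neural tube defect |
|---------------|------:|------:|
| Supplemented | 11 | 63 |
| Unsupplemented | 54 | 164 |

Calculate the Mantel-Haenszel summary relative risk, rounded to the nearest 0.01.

RR_MH = Σ(aᵢ·n₀ᵢ/nᵢ) / Σ(cᵢ·n₁ᵢ/nᵢ), with n₁ᵢ = aᵢ+bᵢ (exposed), n₀ᵢ = cᵢ+dᵢ (unexposed), nᵢ = n₁ᵢ+n₀ᵢ.
Stratum 1 (Low): n₁ = 244, n₀ = 419, n = 663; a·n₀/n = 26·419/663 = 16.4314; c·n₁/n = 114·244/663 = 41.9548
Stratum 2 (Middle): n₁ = 102, n₀ = 199, n = 301; a·n₀/n = 9·199/301 = 5.9502; c·n₁/n = 78·102/301 = 26.4319
Stratum 3 (High): n₁ = 74, n₀ = 218, n = 292; a·n₀/n = 11·218/292 = 8.2123; c·n₁/n = 54·74/292 = 13.6849
RR_MH = (16.4314 + 5.9502 + 8.2123) / (41.9548 + 26.4319 + 13.6849) = 30.5939 / 82.0716 = 0.37277

0.37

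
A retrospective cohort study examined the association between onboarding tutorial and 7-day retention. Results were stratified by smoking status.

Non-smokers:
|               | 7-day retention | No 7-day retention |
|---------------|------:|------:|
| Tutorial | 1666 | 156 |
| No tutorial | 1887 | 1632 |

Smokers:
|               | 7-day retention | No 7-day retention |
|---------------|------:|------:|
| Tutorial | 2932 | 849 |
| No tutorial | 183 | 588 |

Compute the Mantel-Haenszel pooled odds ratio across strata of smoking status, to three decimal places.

OR_MH = Σ(aᵢdᵢ/nᵢ) / Σ(bᵢcᵢ/nᵢ), where nᵢ is the stratum total.
Stratum 1 (Non-smokers): n = 5341; a·d/n = 1666·1632/5341 = 509.0642; b·c/n = 156·1887/5341 = 55.1155
Stratum 2 (Smokers): n = 4552; a·d/n = 2932·588/4552 = 378.7381; b·c/n = 849·183/4552 = 34.1316
OR_MH = (509.0642 + 378.7381) / (55.1155 + 34.1316) = 887.8024 / 89.2471 = 9.94769

9.948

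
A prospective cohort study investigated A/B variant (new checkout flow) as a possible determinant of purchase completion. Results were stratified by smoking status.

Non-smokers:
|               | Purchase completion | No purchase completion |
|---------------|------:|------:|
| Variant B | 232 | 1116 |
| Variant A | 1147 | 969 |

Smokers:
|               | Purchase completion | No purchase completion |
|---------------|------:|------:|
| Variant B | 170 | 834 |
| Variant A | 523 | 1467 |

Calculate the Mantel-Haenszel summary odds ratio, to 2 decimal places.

OR_MH = Σ(aᵢdᵢ/nᵢ) / Σ(bᵢcᵢ/nᵢ), where nᵢ is the stratum total.
Stratum 1 (Non-smokers): n = 3464; a·d/n = 232·969/3464 = 64.8984; b·c/n = 1116·1147/3464 = 369.5300
Stratum 2 (Smokers): n = 2994; a·d/n = 170·1467/2994 = 83.2966; b·c/n = 834·523/2994 = 145.6854
OR_MH = (64.8984 + 83.2966) / (369.5300 + 145.6854) = 148.1950 / 515.2154 = 0.28764

0.29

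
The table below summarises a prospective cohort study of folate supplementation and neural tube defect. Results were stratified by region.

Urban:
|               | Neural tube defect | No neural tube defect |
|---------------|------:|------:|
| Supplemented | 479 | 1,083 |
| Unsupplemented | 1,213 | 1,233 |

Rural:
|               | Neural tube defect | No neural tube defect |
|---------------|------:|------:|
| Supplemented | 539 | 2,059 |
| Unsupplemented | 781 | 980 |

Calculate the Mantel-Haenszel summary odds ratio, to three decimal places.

0.385

OR_MH = Σ(aᵢdᵢ/nᵢ) / Σ(bᵢcᵢ/nᵢ), where nᵢ is the stratum total.
Stratum 1 (Urban): n = 4008; a·d/n = 479·1233/4008 = 147.3570; b·c/n = 1083·1213/4008 = 327.7642
Stratum 2 (Rural): n = 4359; a·d/n = 539·980/4359 = 121.1792; b·c/n = 2059·781/4359 = 368.9101
OR_MH = (147.3570 + 121.1792) / (327.7642 + 368.9101) = 268.5362 / 696.6743 = 0.38545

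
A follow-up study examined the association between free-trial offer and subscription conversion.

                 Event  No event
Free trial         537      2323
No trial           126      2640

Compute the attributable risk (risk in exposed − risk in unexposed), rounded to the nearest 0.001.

0.142

Cells: a = 537, b = 2323, c = 126, d = 2640.
Risk in exposed = 537/2860 = 0.187762; risk in unexposed = 126/2766 = 0.045553.
Risk difference = 0.187762 − 0.045553 = 0.142209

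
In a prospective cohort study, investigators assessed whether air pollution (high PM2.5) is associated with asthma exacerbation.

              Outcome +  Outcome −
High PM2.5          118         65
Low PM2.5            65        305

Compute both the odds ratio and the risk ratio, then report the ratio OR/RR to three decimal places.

2.321

Cells: a = 118, b = 65, c = 65, d = 305.
OR = (118·305)/(65·65) = 35990/4225 = 8.51834
Risk in exposed = 118/183 = 0.64481; risk in unexposed = 65/370 = 0.17568; RR = 3.67045
OR/RR = 8.51834 / 3.67045 = 2.32079
The outcome is not rare, so the OR lies further from 1 than the RR.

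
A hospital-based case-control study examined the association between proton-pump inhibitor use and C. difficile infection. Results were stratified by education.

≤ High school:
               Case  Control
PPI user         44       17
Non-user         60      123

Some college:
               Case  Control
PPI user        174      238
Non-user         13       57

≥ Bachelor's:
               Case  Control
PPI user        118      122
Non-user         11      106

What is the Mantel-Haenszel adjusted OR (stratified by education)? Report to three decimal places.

OR_MH = Σ(aᵢdᵢ/nᵢ) / Σ(bᵢcᵢ/nᵢ), where nᵢ is the stratum total.
Stratum 1 (≤ High school): n = 244; a·d/n = 44·123/244 = 22.1803; b·c/n = 17·60/244 = 4.1803
Stratum 2 (Some college): n = 482; a·d/n = 174·57/482 = 20.5768; b·c/n = 238·13/482 = 6.4191
Stratum 3 (≥ Bachelor's): n = 357; a·d/n = 118·106/357 = 35.0364; b·c/n = 122·11/357 = 3.7591
OR_MH = (22.1803 + 20.5768 + 35.0364) / (4.1803 + 6.4191 + 3.7591) = 77.7935 / 14.3585 = 5.41793

5.418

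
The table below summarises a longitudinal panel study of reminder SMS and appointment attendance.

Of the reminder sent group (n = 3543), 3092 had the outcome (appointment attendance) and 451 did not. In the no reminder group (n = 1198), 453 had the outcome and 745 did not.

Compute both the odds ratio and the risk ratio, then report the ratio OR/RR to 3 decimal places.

From the description: a = 3092, b = 451, c = 453, d = 745.
OR = (3092·745)/(451·453) = 2303540/204303 = 11.27512
Risk in exposed = 3092/3543 = 0.87271; risk in unexposed = 453/1198 = 0.37813; RR = 2.30795
OR/RR = 11.27512 / 2.30795 = 4.88533
The outcome is not rare, so the OR lies further from 1 than the RR.

4.885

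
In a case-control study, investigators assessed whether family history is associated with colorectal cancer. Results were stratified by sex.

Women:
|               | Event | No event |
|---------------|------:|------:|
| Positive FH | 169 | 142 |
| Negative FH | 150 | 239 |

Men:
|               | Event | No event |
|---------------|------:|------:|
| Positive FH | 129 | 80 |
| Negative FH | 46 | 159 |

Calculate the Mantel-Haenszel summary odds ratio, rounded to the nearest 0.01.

2.73

OR_MH = Σ(aᵢdᵢ/nᵢ) / Σ(bᵢcᵢ/nᵢ), where nᵢ is the stratum total.
Stratum 1 (Women): n = 700; a·d/n = 169·239/700 = 57.7014; b·c/n = 142·150/700 = 30.4286
Stratum 2 (Men): n = 414; a·d/n = 129·159/414 = 49.5435; b·c/n = 80·46/414 = 8.8889
OR_MH = (57.7014 + 49.5435) / (30.4286 + 8.8889) = 107.2449 / 39.3175 = 2.72767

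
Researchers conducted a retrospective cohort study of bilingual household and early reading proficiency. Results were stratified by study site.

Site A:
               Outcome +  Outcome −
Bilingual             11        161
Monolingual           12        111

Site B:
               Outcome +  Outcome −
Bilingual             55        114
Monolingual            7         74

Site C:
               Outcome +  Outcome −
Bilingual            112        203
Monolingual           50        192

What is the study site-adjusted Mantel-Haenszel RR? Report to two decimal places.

1.78

RR_MH = Σ(aᵢ·n₀ᵢ/nᵢ) / Σ(cᵢ·n₁ᵢ/nᵢ), with n₁ᵢ = aᵢ+bᵢ (exposed), n₀ᵢ = cᵢ+dᵢ (unexposed), nᵢ = n₁ᵢ+n₀ᵢ.
Stratum 1 (Site A): n₁ = 172, n₀ = 123, n = 295; a·n₀/n = 11·123/295 = 4.5864; c·n₁/n = 12·172/295 = 6.9966
Stratum 2 (Site B): n₁ = 169, n₀ = 81, n = 250; a·n₀/n = 55·81/250 = 17.8200; c·n₁/n = 7·169/250 = 4.7320
Stratum 3 (Site C): n₁ = 315, n₀ = 242, n = 557; a·n₀/n = 112·242/557 = 48.6607; c·n₁/n = 50·315/557 = 28.2765
RR_MH = (4.5864 + 17.8200 + 48.6607) / (6.9966 + 4.7320 + 28.2765) = 71.0671 / 40.0051 = 1.77645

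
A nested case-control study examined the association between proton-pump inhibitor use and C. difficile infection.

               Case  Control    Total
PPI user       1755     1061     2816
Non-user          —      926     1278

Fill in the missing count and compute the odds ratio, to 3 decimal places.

The missing cell is in the unexposed row: 1278 − 926 = 352.
So a = 1755, b = 1061, c = 352, d = 926.
OR = (a·d)/(b·c) = (1755 × 926) / (1061 × 352) = 1625130 / 373472 = 4.35141

4.351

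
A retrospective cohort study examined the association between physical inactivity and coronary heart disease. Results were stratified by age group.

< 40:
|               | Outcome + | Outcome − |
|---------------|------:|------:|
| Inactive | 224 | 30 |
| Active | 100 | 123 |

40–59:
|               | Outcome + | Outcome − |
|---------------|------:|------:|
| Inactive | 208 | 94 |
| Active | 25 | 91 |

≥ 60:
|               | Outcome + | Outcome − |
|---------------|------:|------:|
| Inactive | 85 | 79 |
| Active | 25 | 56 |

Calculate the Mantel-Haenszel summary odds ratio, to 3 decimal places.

6.132

OR_MH = Σ(aᵢdᵢ/nᵢ) / Σ(bᵢcᵢ/nᵢ), where nᵢ is the stratum total.
Stratum 1 (< 40): n = 477; a·d/n = 224·123/477 = 57.7610; b·c/n = 30·100/477 = 6.2893
Stratum 2 (40–59): n = 418; a·d/n = 208·91/418 = 45.2823; b·c/n = 94·25/418 = 5.6220
Stratum 3 (≥ 60): n = 245; a·d/n = 85·56/245 = 19.4286; b·c/n = 79·25/245 = 8.0612
OR_MH = (57.7610 + 45.2823 + 19.4286) / (6.2893 + 5.6220 + 8.0612) = 122.4719 / 19.9725 = 6.13201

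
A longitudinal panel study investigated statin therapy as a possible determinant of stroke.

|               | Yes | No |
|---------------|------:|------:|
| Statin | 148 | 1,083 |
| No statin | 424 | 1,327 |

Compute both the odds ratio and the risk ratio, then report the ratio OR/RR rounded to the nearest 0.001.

0.861

Cells: a = 148, b = 1083, c = 424, d = 1327.
OR = (148·1327)/(1083·424) = 196396/459192 = 0.42770
Risk in exposed = 148/1231 = 0.12023; risk in unexposed = 424/1751 = 0.24215; RR = 0.49651
OR/RR = 0.42770 / 0.49651 = 0.86142
The outcome is not rare, so the OR lies further from 1 than the RR.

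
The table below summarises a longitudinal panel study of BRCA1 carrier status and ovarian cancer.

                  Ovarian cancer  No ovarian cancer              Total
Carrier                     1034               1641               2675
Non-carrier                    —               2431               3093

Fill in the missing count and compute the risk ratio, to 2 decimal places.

The missing cell is in the unexposed row: 3093 − 2431 = 662.
So a = 1034, b = 1641, c = 662, d = 2431.
RR = [a/(a+b)] / [c/(c+d)] = (1034/2675) / (662/3093) = 0.38654/0.21403 = 1.80600

1.81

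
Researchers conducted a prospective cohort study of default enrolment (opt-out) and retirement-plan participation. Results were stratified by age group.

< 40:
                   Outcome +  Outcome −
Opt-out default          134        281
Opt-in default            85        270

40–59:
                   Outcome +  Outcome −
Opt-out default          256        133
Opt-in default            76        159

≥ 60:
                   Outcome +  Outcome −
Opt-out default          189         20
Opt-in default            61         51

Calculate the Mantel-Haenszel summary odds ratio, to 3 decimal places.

2.788

OR_MH = Σ(aᵢdᵢ/nᵢ) / Σ(bᵢcᵢ/nᵢ), where nᵢ is the stratum total.
Stratum 1 (< 40): n = 770; a·d/n = 134·270/770 = 46.9870; b·c/n = 281·85/770 = 31.0195
Stratum 2 (40–59): n = 624; a·d/n = 256·159/624 = 65.2308; b·c/n = 133·76/624 = 16.1987
Stratum 3 (≥ 60): n = 321; a·d/n = 189·51/321 = 30.0280; b·c/n = 20·61/321 = 3.8006
OR_MH = (46.9870 + 65.2308 + 30.0280) / (31.0195 + 16.1987 + 3.8006) = 142.2458 / 51.0188 = 2.78810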